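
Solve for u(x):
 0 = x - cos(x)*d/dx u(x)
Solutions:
 u(x) = C1 + Integral(x/cos(x), x)


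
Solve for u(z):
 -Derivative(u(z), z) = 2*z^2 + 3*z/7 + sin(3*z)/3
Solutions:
 u(z) = C1 - 2*z^3/3 - 3*z^2/14 + cos(3*z)/9


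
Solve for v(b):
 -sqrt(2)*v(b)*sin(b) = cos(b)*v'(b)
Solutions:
 v(b) = C1*cos(b)^(sqrt(2))


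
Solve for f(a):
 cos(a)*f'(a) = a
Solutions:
 f(a) = C1 + Integral(a/cos(a), a)


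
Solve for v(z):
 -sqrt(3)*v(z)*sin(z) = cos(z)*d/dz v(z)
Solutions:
 v(z) = C1*cos(z)^(sqrt(3))


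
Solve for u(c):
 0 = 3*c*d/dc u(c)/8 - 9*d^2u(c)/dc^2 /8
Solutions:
 u(c) = C1 + C2*erfi(sqrt(6)*c/6)


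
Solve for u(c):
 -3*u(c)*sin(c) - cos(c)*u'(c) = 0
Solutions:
 u(c) = C1*cos(c)^3


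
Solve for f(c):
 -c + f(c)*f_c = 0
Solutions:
 f(c) = -sqrt(C1 + c^2)
 f(c) = sqrt(C1 + c^2)


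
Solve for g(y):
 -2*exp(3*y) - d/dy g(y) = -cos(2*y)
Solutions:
 g(y) = C1 - 2*exp(3*y)/3 + sin(2*y)/2


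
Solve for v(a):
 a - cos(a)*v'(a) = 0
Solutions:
 v(a) = C1 + Integral(a/cos(a), a)


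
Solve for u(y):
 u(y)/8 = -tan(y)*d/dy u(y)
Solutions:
 u(y) = C1/sin(y)^(1/8)


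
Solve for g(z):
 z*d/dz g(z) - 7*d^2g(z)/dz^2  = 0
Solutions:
 g(z) = C1 + C2*erfi(sqrt(14)*z/14)


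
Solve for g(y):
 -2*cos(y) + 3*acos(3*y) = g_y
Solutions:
 g(y) = C1 + 3*y*acos(3*y) - sqrt(1 - 9*y^2) - 2*sin(y)


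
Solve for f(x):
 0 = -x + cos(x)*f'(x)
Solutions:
 f(x) = C1 + Integral(x/cos(x), x)


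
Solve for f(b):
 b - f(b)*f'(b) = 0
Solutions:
 f(b) = -sqrt(C1 + b^2)
 f(b) = sqrt(C1 + b^2)


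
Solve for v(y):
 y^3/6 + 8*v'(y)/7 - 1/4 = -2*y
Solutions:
 v(y) = C1 - 7*y^4/192 - 7*y^2/8 + 7*y/32


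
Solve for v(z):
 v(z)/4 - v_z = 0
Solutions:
 v(z) = C1*exp(z/4)


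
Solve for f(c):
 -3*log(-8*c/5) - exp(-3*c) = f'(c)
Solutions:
 f(c) = C1 - 3*c*log(-c) + 3*c*(-3*log(2) + 1 + log(5)) + exp(-3*c)/3


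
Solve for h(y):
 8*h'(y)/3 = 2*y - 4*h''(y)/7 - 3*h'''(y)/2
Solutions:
 h(y) = C1 + 3*y^2/8 - 9*y/56 + (C2*sin(16*sqrt(3)*y/21) + C3*cos(16*sqrt(3)*y/21))*exp(-4*y/21)


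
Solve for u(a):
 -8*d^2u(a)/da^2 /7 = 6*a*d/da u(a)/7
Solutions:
 u(a) = C1 + C2*erf(sqrt(6)*a/4)


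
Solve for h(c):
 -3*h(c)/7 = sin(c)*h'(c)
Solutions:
 h(c) = C1*(cos(c) + 1)^(3/14)/(cos(c) - 1)^(3/14)


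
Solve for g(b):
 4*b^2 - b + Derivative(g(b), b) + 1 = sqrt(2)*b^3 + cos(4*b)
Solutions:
 g(b) = C1 + sqrt(2)*b^4/4 - 4*b^3/3 + b^2/2 - b + sin(4*b)/4


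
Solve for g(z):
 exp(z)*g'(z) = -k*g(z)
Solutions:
 g(z) = C1*exp(k*exp(-z))


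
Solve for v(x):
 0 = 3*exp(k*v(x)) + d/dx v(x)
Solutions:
 v(x) = Piecewise((log(1/(C1*k + 3*k*x))/k, Ne(k, 0)), (nan, True))
 v(x) = Piecewise((C1 - 3*x, Eq(k, 0)), (nan, True))


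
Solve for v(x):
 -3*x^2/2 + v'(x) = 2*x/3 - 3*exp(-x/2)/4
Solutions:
 v(x) = C1 + x^3/2 + x^2/3 + 3*exp(-x/2)/2


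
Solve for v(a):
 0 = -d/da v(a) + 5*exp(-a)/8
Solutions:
 v(a) = C1 - 5*exp(-a)/8


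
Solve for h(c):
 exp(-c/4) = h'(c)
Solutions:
 h(c) = C1 - 4*exp(-c/4)


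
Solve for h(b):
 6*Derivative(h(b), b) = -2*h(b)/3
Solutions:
 h(b) = C1*exp(-b/9)


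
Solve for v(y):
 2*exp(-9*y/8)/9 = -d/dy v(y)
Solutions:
 v(y) = C1 + 16*exp(-9*y/8)/81


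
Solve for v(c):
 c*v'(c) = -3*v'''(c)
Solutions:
 v(c) = C1 + Integral(C2*airyai(-3^(2/3)*c/3) + C3*airybi(-3^(2/3)*c/3), c)


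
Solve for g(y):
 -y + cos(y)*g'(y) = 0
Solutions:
 g(y) = C1 + Integral(y/cos(y), y)


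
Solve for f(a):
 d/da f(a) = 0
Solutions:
 f(a) = C1


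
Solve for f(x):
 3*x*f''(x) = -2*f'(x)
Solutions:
 f(x) = C1 + C2*x^(1/3)


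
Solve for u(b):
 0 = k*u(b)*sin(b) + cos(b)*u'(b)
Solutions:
 u(b) = C1*exp(k*log(cos(b)))


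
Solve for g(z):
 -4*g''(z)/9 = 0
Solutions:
 g(z) = C1 + C2*z


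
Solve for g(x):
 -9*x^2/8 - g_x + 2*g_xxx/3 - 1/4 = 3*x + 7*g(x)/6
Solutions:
 g(x) = C1*exp(-x*(2/(sqrt(41) + 7)^(1/3) + (sqrt(41) + 7)^(1/3))/4)*sin(sqrt(3)*x*(-(sqrt(41) + 7)^(1/3) + 2/(sqrt(41) + 7)^(1/3))/4) + C2*exp(-x*(2/(sqrt(41) + 7)^(1/3) + (sqrt(41) + 7)^(1/3))/4)*cos(sqrt(3)*x*(-(sqrt(41) + 7)^(1/3) + 2/(sqrt(41) + 7)^(1/3))/4) + C3*exp(x*((sqrt(41) + 7)^(-1/3) + (sqrt(41) + 7)^(1/3)/2)) - 27*x^2/28 - 45*x/49 + 393/686


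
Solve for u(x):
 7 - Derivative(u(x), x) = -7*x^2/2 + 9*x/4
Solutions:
 u(x) = C1 + 7*x^3/6 - 9*x^2/8 + 7*x


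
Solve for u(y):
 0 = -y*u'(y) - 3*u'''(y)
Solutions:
 u(y) = C1 + Integral(C2*airyai(-3^(2/3)*y/3) + C3*airybi(-3^(2/3)*y/3), y)


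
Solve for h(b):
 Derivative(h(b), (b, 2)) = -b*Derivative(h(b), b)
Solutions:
 h(b) = C1 + C2*erf(sqrt(2)*b/2)


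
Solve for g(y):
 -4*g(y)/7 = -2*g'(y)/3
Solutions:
 g(y) = C1*exp(6*y/7)


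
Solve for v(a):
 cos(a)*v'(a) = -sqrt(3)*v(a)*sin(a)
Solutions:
 v(a) = C1*cos(a)^(sqrt(3))


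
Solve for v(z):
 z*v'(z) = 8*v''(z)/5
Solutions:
 v(z) = C1 + C2*erfi(sqrt(5)*z/4)


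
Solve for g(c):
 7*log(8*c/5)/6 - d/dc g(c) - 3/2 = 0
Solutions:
 g(c) = C1 + 7*c*log(c)/6 - 8*c/3 - 7*c*log(5)/6 + 7*c*log(2)/2


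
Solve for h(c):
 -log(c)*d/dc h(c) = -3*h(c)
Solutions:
 h(c) = C1*exp(3*li(c))


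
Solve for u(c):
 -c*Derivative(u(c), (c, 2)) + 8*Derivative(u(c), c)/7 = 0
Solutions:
 u(c) = C1 + C2*c^(15/7)


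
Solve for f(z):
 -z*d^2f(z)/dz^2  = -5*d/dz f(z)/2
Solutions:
 f(z) = C1 + C2*z^(7/2)


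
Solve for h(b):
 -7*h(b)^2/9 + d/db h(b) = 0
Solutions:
 h(b) = -9/(C1 + 7*b)


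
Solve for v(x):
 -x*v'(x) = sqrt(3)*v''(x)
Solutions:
 v(x) = C1 + C2*erf(sqrt(2)*3^(3/4)*x/6)


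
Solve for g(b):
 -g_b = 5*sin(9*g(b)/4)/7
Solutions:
 5*b/7 + 2*log(cos(9*g(b)/4) - 1)/9 - 2*log(cos(9*g(b)/4) + 1)/9 = C1


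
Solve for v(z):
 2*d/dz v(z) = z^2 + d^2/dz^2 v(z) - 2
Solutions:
 v(z) = C1 + C2*exp(2*z) + z^3/6 + z^2/4 - 3*z/4


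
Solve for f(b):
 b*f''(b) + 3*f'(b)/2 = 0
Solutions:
 f(b) = C1 + C2/sqrt(b)


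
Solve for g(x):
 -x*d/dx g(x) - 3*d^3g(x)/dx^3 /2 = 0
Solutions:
 g(x) = C1 + Integral(C2*airyai(-2^(1/3)*3^(2/3)*x/3) + C3*airybi(-2^(1/3)*3^(2/3)*x/3), x)


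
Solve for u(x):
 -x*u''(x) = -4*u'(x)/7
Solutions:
 u(x) = C1 + C2*x^(11/7)


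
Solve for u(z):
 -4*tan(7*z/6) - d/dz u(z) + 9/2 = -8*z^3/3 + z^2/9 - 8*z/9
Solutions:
 u(z) = C1 + 2*z^4/3 - z^3/27 + 4*z^2/9 + 9*z/2 + 24*log(cos(7*z/6))/7


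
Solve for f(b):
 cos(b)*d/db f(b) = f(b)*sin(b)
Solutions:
 f(b) = C1/cos(b)


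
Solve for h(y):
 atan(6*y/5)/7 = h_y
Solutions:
 h(y) = C1 + y*atan(6*y/5)/7 - 5*log(36*y^2 + 25)/84


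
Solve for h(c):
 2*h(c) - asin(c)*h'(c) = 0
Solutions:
 h(c) = C1*exp(2*Integral(1/asin(c), c))


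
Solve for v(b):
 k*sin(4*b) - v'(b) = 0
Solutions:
 v(b) = C1 - k*cos(4*b)/4


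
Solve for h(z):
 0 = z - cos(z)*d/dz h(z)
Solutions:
 h(z) = C1 + Integral(z/cos(z), z)


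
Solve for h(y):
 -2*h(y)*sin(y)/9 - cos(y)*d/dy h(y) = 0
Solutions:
 h(y) = C1*cos(y)^(2/9)


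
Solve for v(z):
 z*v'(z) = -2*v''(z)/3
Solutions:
 v(z) = C1 + C2*erf(sqrt(3)*z/2)


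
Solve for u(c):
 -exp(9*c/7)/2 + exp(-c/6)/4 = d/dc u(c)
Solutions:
 u(c) = C1 - 7*exp(9*c/7)/18 - 3*exp(-c/6)/2


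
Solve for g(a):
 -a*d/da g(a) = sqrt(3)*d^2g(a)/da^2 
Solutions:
 g(a) = C1 + C2*erf(sqrt(2)*3^(3/4)*a/6)


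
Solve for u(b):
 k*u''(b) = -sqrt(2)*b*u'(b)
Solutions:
 u(b) = C1 + C2*sqrt(k)*erf(2^(3/4)*b*sqrt(1/k)/2)


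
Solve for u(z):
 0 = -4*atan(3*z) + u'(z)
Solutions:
 u(z) = C1 + 4*z*atan(3*z) - 2*log(9*z^2 + 1)/3


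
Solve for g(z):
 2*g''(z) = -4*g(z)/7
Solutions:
 g(z) = C1*sin(sqrt(14)*z/7) + C2*cos(sqrt(14)*z/7)


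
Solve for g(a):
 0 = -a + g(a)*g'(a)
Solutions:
 g(a) = -sqrt(C1 + a^2)
 g(a) = sqrt(C1 + a^2)


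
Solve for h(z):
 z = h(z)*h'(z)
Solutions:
 h(z) = -sqrt(C1 + z^2)
 h(z) = sqrt(C1 + z^2)


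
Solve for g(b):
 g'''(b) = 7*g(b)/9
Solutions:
 g(b) = C3*exp(21^(1/3)*b/3) + (C1*sin(3^(5/6)*7^(1/3)*b/6) + C2*cos(3^(5/6)*7^(1/3)*b/6))*exp(-21^(1/3)*b/6)


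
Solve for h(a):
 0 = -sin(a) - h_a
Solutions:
 h(a) = C1 + cos(a)


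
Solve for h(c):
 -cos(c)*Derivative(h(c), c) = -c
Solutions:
 h(c) = C1 + Integral(c/cos(c), c)


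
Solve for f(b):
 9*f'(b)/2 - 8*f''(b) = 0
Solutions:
 f(b) = C1 + C2*exp(9*b/16)


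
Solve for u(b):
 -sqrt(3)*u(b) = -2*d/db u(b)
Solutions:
 u(b) = C1*exp(sqrt(3)*b/2)


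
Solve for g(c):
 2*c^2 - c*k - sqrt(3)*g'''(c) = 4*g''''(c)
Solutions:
 g(c) = C1 + C2*c + C3*c^2 + C4*exp(-sqrt(3)*c/4) + sqrt(3)*c^5/90 + c^4*(-sqrt(3)*k - 16)/72 + 2*c^3*(3*k + 16*sqrt(3))/27


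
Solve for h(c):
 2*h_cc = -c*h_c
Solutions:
 h(c) = C1 + C2*erf(c/2)


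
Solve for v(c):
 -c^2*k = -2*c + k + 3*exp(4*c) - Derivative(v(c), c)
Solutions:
 v(c) = C1 + c^3*k/3 - c^2 + c*k + 3*exp(4*c)/4


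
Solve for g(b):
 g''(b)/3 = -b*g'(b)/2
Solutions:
 g(b) = C1 + C2*erf(sqrt(3)*b/2)


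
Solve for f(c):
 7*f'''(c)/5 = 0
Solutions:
 f(c) = C1 + C2*c + C3*c^2


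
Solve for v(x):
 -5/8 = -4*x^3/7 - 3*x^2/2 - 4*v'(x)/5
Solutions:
 v(x) = C1 - 5*x^4/28 - 5*x^3/8 + 25*x/32


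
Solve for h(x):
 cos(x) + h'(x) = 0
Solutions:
 h(x) = C1 - sin(x)


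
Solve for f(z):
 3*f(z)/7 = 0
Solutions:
 f(z) = 0


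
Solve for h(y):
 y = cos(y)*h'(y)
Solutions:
 h(y) = C1 + Integral(y/cos(y), y)


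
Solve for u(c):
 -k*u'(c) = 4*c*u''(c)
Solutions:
 u(c) = C1 + c^(1 - re(k)/4)*(C2*sin(log(c)*Abs(im(k))/4) + C3*cos(log(c)*im(k)/4))


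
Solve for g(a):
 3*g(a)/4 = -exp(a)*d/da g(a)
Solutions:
 g(a) = C1*exp(3*exp(-a)/4)


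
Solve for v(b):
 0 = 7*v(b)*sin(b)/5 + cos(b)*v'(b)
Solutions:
 v(b) = C1*cos(b)^(7/5)


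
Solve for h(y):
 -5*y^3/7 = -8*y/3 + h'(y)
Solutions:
 h(y) = C1 - 5*y^4/28 + 4*y^2/3


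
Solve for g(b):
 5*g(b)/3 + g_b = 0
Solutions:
 g(b) = C1*exp(-5*b/3)


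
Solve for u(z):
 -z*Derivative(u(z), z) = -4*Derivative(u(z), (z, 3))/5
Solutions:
 u(z) = C1 + Integral(C2*airyai(10^(1/3)*z/2) + C3*airybi(10^(1/3)*z/2), z)


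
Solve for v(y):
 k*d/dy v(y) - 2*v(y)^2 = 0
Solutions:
 v(y) = -k/(C1*k + 2*y)


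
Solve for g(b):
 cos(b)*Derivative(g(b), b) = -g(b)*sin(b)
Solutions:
 g(b) = C1*cos(b)


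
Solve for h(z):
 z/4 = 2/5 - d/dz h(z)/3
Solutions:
 h(z) = C1 - 3*z^2/8 + 6*z/5


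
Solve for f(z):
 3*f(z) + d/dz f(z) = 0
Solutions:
 f(z) = C1*exp(-3*z)


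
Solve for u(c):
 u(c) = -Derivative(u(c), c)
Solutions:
 u(c) = C1*exp(-c)


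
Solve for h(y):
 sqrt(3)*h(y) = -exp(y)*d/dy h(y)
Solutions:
 h(y) = C1*exp(sqrt(3)*exp(-y))


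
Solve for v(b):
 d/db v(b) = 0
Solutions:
 v(b) = C1


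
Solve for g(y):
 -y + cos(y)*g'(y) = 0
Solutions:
 g(y) = C1 + Integral(y/cos(y), y)


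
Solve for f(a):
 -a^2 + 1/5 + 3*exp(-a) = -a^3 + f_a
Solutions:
 f(a) = C1 + a^4/4 - a^3/3 + a/5 - 3*exp(-a)


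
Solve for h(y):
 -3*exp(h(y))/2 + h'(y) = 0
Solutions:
 h(y) = log(-1/(C1 + 3*y)) + log(2)


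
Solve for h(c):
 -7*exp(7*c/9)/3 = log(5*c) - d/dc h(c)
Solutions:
 h(c) = C1 + c*log(c) + c*(-1 + log(5)) + 3*exp(7*c/9)


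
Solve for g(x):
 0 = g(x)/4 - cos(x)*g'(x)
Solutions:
 g(x) = C1*(sin(x) + 1)^(1/8)/(sin(x) - 1)^(1/8)


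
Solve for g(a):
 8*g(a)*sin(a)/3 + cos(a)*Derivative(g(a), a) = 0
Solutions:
 g(a) = C1*cos(a)^(8/3)


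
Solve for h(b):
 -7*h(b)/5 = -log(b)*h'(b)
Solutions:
 h(b) = C1*exp(7*li(b)/5)


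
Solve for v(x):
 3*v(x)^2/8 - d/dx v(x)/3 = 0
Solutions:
 v(x) = -8/(C1 + 9*x)


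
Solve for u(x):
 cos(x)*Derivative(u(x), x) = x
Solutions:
 u(x) = C1 + Integral(x/cos(x), x)


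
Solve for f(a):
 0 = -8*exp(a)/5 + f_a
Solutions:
 f(a) = C1 + 8*exp(a)/5


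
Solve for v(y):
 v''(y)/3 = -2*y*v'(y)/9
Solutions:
 v(y) = C1 + C2*erf(sqrt(3)*y/3)


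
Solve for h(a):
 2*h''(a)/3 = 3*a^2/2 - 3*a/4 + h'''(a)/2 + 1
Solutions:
 h(a) = C1 + C2*a + C3*exp(4*a/3) + 3*a^4/16 + 3*a^3/8 + 51*a^2/32


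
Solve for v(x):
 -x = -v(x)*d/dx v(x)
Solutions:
 v(x) = -sqrt(C1 + x^2)
 v(x) = sqrt(C1 + x^2)


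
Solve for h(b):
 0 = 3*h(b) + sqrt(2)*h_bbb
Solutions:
 h(b) = C3*exp(-2^(5/6)*3^(1/3)*b/2) + (C1*sin(6^(5/6)*b/4) + C2*cos(6^(5/6)*b/4))*exp(2^(5/6)*3^(1/3)*b/4)


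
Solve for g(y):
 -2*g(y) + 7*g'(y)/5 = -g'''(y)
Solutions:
 g(y) = C1*exp(y*(-15*(1 + 13*sqrt(330)/225)^(1/3) + 7/(1 + 13*sqrt(330)/225)^(1/3))/30)*sin(sqrt(3)*y*(7/(1 + 13*sqrt(330)/225)^(1/3) + 15*(1 + 13*sqrt(330)/225)^(1/3))/30) + C2*exp(y*(-15*(1 + 13*sqrt(330)/225)^(1/3) + 7/(1 + 13*sqrt(330)/225)^(1/3))/30)*cos(sqrt(3)*y*(7/(1 + 13*sqrt(330)/225)^(1/3) + 15*(1 + 13*sqrt(330)/225)^(1/3))/30) + C3*exp(y*(-7/(15*(1 + 13*sqrt(330)/225)^(1/3)) + (1 + 13*sqrt(330)/225)^(1/3)))


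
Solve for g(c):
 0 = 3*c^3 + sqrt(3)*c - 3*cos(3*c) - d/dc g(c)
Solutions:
 g(c) = C1 + 3*c^4/4 + sqrt(3)*c^2/2 - sin(3*c)


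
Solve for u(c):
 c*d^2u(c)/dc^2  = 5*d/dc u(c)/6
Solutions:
 u(c) = C1 + C2*c^(11/6)


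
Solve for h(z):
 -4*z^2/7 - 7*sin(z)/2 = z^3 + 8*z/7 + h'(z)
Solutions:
 h(z) = C1 - z^4/4 - 4*z^3/21 - 4*z^2/7 + 7*cos(z)/2


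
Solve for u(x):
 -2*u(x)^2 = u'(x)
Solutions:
 u(x) = 1/(C1 + 2*x)


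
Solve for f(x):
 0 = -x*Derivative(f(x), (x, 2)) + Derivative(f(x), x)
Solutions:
 f(x) = C1 + C2*x^2


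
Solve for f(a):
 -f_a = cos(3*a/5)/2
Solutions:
 f(a) = C1 - 5*sin(3*a/5)/6


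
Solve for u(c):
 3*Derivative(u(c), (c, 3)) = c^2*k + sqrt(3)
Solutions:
 u(c) = C1 + C2*c + C3*c^2 + c^5*k/180 + sqrt(3)*c^3/18


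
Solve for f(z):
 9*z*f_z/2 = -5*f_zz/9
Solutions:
 f(z) = C1 + C2*erf(9*sqrt(5)*z/10)


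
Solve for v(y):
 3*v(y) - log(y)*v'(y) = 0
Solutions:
 v(y) = C1*exp(3*li(y))


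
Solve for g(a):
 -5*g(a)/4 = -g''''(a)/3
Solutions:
 g(a) = C1*exp(-15^(1/4)*sqrt(2)*a/2) + C2*exp(15^(1/4)*sqrt(2)*a/2) + C3*sin(15^(1/4)*sqrt(2)*a/2) + C4*cos(15^(1/4)*sqrt(2)*a/2)


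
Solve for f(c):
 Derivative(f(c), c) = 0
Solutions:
 f(c) = C1


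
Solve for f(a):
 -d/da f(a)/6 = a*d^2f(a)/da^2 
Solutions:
 f(a) = C1 + C2*a^(5/6)


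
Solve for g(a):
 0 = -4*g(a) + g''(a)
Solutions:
 g(a) = C1*exp(-2*a) + C2*exp(2*a)


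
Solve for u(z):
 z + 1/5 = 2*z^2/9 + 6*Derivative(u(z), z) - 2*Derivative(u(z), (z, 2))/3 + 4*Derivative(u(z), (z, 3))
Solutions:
 u(z) = C1 - z^3/81 + 77*z^2/972 + 1097*z/10935 + (C2*sin(sqrt(215)*z/12) + C3*cos(sqrt(215)*z/12))*exp(z/12)


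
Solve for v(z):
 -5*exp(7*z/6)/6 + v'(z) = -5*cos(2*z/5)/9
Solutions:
 v(z) = C1 + 5*exp(7*z/6)/7 - 25*sin(2*z/5)/18


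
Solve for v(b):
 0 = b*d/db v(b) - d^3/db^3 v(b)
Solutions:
 v(b) = C1 + Integral(C2*airyai(b) + C3*airybi(b), b)


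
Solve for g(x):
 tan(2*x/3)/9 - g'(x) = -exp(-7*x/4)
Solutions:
 g(x) = C1 + log(tan(2*x/3)^2 + 1)/12 - 4*exp(-7*x/4)/7


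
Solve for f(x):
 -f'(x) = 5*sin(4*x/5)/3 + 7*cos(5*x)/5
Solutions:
 f(x) = C1 - 7*sin(5*x)/25 + 25*cos(4*x/5)/12


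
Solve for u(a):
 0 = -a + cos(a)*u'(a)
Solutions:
 u(a) = C1 + Integral(a/cos(a), a)


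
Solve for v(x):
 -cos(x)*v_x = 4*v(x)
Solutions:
 v(x) = C1*(sin(x)^2 - 2*sin(x) + 1)/(sin(x)^2 + 2*sin(x) + 1)


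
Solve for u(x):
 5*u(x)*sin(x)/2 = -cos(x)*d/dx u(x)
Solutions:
 u(x) = C1*cos(x)^(5/2)


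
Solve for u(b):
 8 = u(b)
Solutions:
 u(b) = 8


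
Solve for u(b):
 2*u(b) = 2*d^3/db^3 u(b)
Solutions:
 u(b) = C3*exp(b) + (C1*sin(sqrt(3)*b/2) + C2*cos(sqrt(3)*b/2))*exp(-b/2)


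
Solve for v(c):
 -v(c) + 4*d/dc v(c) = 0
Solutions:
 v(c) = C1*exp(c/4)


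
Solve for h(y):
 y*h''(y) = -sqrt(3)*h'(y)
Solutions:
 h(y) = C1 + C2*y^(1 - sqrt(3))


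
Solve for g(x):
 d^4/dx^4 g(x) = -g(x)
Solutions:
 g(x) = (C1*sin(sqrt(2)*x/2) + C2*cos(sqrt(2)*x/2))*exp(-sqrt(2)*x/2) + (C3*sin(sqrt(2)*x/2) + C4*cos(sqrt(2)*x/2))*exp(sqrt(2)*x/2)


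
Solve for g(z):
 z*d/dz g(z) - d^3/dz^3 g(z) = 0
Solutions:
 g(z) = C1 + Integral(C2*airyai(z) + C3*airybi(z), z)


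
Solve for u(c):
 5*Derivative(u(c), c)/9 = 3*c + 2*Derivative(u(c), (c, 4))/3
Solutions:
 u(c) = C1 + C4*exp(5^(1/3)*6^(2/3)*c/6) + 27*c^2/10 + (C2*sin(2^(2/3)*3^(1/6)*5^(1/3)*c/4) + C3*cos(2^(2/3)*3^(1/6)*5^(1/3)*c/4))*exp(-5^(1/3)*6^(2/3)*c/12)


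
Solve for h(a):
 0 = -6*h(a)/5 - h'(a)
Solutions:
 h(a) = C1*exp(-6*a/5)


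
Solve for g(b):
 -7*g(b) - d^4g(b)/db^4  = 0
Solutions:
 g(b) = (C1*sin(sqrt(2)*7^(1/4)*b/2) + C2*cos(sqrt(2)*7^(1/4)*b/2))*exp(-sqrt(2)*7^(1/4)*b/2) + (C3*sin(sqrt(2)*7^(1/4)*b/2) + C4*cos(sqrt(2)*7^(1/4)*b/2))*exp(sqrt(2)*7^(1/4)*b/2)


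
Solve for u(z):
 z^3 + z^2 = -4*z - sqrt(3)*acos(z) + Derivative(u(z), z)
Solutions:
 u(z) = C1 + z^4/4 + z^3/3 + 2*z^2 + sqrt(3)*(z*acos(z) - sqrt(1 - z^2))


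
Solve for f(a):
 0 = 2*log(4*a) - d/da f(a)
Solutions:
 f(a) = C1 + 2*a*log(a) - 2*a + a*log(16)


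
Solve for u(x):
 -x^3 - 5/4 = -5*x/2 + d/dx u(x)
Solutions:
 u(x) = C1 - x^4/4 + 5*x^2/4 - 5*x/4


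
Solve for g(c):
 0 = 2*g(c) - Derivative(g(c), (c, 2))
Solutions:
 g(c) = C1*exp(-sqrt(2)*c) + C2*exp(sqrt(2)*c)


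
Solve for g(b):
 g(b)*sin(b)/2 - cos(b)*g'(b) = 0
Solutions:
 g(b) = C1/sqrt(cos(b))


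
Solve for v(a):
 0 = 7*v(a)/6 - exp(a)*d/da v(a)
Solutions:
 v(a) = C1*exp(-7*exp(-a)/6)


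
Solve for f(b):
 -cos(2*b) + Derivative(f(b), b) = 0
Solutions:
 f(b) = C1 + sin(2*b)/2


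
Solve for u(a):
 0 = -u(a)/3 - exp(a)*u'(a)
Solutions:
 u(a) = C1*exp(exp(-a)/3)


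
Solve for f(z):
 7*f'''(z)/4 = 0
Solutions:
 f(z) = C1 + C2*z + C3*z^2


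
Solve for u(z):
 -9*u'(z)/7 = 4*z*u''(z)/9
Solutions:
 u(z) = C1 + C2/z^(53/28)


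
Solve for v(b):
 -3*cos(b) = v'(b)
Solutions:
 v(b) = C1 - 3*sin(b)


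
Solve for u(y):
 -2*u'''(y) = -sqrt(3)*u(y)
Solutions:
 u(y) = C3*exp(2^(2/3)*3^(1/6)*y/2) + (C1*sin(6^(2/3)*y/4) + C2*cos(6^(2/3)*y/4))*exp(-2^(2/3)*3^(1/6)*y/4)


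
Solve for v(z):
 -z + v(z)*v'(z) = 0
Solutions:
 v(z) = -sqrt(C1 + z^2)
 v(z) = sqrt(C1 + z^2)


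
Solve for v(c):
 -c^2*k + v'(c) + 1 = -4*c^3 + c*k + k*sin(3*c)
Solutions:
 v(c) = C1 - c^4 + c^3*k/3 + c^2*k/2 - c - k*cos(3*c)/3


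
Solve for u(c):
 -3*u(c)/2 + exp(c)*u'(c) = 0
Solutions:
 u(c) = C1*exp(-3*exp(-c)/2)


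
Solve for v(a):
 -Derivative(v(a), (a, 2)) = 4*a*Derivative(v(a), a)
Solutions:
 v(a) = C1 + C2*erf(sqrt(2)*a)


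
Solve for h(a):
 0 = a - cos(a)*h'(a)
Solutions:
 h(a) = C1 + Integral(a/cos(a), a)


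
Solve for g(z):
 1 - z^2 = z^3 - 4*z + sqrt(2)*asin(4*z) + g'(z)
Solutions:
 g(z) = C1 - z^4/4 - z^3/3 + 2*z^2 + z - sqrt(2)*(z*asin(4*z) + sqrt(1 - 16*z^2)/4)


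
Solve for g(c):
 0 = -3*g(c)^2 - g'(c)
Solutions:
 g(c) = 1/(C1 + 3*c)


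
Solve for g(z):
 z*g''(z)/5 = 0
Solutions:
 g(z) = C1 + C2*z


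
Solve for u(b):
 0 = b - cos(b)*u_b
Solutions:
 u(b) = C1 + Integral(b/cos(b), b)


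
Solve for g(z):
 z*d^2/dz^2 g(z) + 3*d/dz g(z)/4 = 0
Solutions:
 g(z) = C1 + C2*z^(1/4)


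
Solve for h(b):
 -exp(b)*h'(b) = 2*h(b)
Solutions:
 h(b) = C1*exp(2*exp(-b))


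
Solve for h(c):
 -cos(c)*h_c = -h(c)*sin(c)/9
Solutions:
 h(c) = C1/cos(c)^(1/9)


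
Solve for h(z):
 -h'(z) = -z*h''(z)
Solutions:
 h(z) = C1 + C2*z^2


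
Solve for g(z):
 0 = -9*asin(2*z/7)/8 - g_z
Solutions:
 g(z) = C1 - 9*z*asin(2*z/7)/8 - 9*sqrt(49 - 4*z^2)/16


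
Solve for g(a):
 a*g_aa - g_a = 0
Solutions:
 g(a) = C1 + C2*a^2


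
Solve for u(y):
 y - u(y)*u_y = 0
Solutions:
 u(y) = -sqrt(C1 + y^2)
 u(y) = sqrt(C1 + y^2)


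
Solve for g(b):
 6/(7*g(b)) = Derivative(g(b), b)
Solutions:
 g(b) = -sqrt(C1 + 84*b)/7
 g(b) = sqrt(C1 + 84*b)/7


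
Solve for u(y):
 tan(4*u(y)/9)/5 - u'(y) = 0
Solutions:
 u(y) = -9*asin(C1*exp(4*y/45))/4 + 9*pi/4
 u(y) = 9*asin(C1*exp(4*y/45))/4


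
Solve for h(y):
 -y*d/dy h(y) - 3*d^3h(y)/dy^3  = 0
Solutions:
 h(y) = C1 + Integral(C2*airyai(-3^(2/3)*y/3) + C3*airybi(-3^(2/3)*y/3), y)


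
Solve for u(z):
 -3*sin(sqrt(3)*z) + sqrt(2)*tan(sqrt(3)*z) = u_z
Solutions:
 u(z) = C1 - sqrt(6)*log(cos(sqrt(3)*z))/3 + sqrt(3)*cos(sqrt(3)*z)


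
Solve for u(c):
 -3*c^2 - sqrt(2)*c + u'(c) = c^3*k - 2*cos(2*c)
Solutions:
 u(c) = C1 + c^4*k/4 + c^3 + sqrt(2)*c^2/2 - sin(2*c)


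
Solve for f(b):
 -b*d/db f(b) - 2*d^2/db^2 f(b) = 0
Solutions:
 f(b) = C1 + C2*erf(b/2)


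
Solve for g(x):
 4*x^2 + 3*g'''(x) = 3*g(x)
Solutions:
 g(x) = C3*exp(x) + 4*x^2/3 + (C1*sin(sqrt(3)*x/2) + C2*cos(sqrt(3)*x/2))*exp(-x/2)


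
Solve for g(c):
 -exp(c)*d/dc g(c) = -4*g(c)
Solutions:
 g(c) = C1*exp(-4*exp(-c))


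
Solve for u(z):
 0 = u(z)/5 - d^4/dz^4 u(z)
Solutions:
 u(z) = C1*exp(-5^(3/4)*z/5) + C2*exp(5^(3/4)*z/5) + C3*sin(5^(3/4)*z/5) + C4*cos(5^(3/4)*z/5)


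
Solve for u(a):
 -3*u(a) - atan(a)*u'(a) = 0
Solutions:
 u(a) = C1*exp(-3*Integral(1/atan(a), a))


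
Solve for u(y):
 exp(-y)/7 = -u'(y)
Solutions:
 u(y) = C1 + exp(-y)/7


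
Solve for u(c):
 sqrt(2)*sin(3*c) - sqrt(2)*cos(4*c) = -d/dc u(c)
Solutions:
 u(c) = C1 + sqrt(2)*sin(4*c)/4 + sqrt(2)*cos(3*c)/3


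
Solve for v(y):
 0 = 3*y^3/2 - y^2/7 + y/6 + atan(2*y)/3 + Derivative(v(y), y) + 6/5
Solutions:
 v(y) = C1 - 3*y^4/8 + y^3/21 - y^2/12 - y*atan(2*y)/3 - 6*y/5 + log(4*y^2 + 1)/12


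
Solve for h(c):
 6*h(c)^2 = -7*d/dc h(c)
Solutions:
 h(c) = 7/(C1 + 6*c)


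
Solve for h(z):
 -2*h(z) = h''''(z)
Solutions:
 h(z) = (C1*sin(2^(3/4)*z/2) + C2*cos(2^(3/4)*z/2))*exp(-2^(3/4)*z/2) + (C3*sin(2^(3/4)*z/2) + C4*cos(2^(3/4)*z/2))*exp(2^(3/4)*z/2)


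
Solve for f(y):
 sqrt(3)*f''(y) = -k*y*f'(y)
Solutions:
 f(y) = Piecewise((-sqrt(2)*3^(1/4)*sqrt(pi)*C1*erf(sqrt(2)*3^(3/4)*sqrt(k)*y/6)/(2*sqrt(k)) - C2, (k > 0) | (k < 0)), (-C1*y - C2, True))


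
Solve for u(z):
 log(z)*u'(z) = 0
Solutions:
 u(z) = C1


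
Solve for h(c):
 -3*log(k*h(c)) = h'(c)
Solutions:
 li(k*h(c))/k = C1 - 3*c


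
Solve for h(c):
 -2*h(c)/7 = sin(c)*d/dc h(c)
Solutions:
 h(c) = C1*(cos(c) + 1)^(1/7)/(cos(c) - 1)^(1/7)


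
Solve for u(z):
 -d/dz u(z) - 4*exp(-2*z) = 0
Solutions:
 u(z) = C1 + 2*exp(-2*z)


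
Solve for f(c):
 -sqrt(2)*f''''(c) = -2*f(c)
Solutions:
 f(c) = C1*exp(-2^(1/8)*c) + C2*exp(2^(1/8)*c) + C3*sin(2^(1/8)*c) + C4*cos(2^(1/8)*c)


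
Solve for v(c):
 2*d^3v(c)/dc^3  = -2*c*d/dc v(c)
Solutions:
 v(c) = C1 + Integral(C2*airyai(-c) + C3*airybi(-c), c)


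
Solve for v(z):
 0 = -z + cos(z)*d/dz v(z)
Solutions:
 v(z) = C1 + Integral(z/cos(z), z)


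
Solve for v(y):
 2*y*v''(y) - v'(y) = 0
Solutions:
 v(y) = C1 + C2*y^(3/2)


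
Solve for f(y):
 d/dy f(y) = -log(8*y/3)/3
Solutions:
 f(y) = C1 - y*log(y)/3 - y*log(2) + y/3 + y*log(3)/3


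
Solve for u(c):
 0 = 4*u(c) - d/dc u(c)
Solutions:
 u(c) = C1*exp(4*c)


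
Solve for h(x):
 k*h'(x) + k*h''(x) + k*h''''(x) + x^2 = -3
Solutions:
 h(x) = C1 + C2*exp(6^(1/3)*x*(-2*3^(1/3)/(9 + sqrt(93))^(1/3) + 2^(1/3)*(9 + sqrt(93))^(1/3))/12)*sin(2^(1/3)*3^(1/6)*x*(6/(9 + sqrt(93))^(1/3) + 2^(1/3)*3^(2/3)*(9 + sqrt(93))^(1/3))/12) + C3*exp(6^(1/3)*x*(-2*3^(1/3)/(9 + sqrt(93))^(1/3) + 2^(1/3)*(9 + sqrt(93))^(1/3))/12)*cos(2^(1/3)*3^(1/6)*x*(6/(9 + sqrt(93))^(1/3) + 2^(1/3)*3^(2/3)*(9 + sqrt(93))^(1/3))/12) + C4*exp(-6^(1/3)*x*(-2*3^(1/3)/(9 + sqrt(93))^(1/3) + 2^(1/3)*(9 + sqrt(93))^(1/3))/6) - x^3/(3*k) + x^2/k - 5*x/k


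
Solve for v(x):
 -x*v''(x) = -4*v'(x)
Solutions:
 v(x) = C1 + C2*x^5


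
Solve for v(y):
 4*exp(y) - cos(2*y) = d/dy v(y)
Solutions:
 v(y) = C1 + 4*exp(y) - sin(2*y)/2


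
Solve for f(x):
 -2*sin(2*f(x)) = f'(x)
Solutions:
 f(x) = pi - acos((-C1 - exp(8*x))/(C1 - exp(8*x)))/2
 f(x) = acos((-C1 - exp(8*x))/(C1 - exp(8*x)))/2


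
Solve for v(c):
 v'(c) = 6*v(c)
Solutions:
 v(c) = C1*exp(6*c)


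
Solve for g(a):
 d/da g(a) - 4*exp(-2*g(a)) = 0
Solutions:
 g(a) = log(-sqrt(C1 + 8*a))
 g(a) = log(C1 + 8*a)/2


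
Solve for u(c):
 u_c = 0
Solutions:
 u(c) = C1


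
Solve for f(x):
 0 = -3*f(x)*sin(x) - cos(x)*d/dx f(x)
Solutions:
 f(x) = C1*cos(x)^3


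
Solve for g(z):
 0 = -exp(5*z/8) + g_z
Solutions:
 g(z) = C1 + 8*exp(5*z/8)/5


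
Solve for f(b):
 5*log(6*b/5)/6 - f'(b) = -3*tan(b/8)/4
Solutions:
 f(b) = C1 + 5*b*log(b)/6 - 5*b*log(5)/6 - 5*b/6 + 5*b*log(6)/6 - 6*log(cos(b/8))


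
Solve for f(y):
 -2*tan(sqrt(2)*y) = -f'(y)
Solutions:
 f(y) = C1 - sqrt(2)*log(cos(sqrt(2)*y))


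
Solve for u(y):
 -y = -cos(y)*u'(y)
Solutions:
 u(y) = C1 + Integral(y/cos(y), y)


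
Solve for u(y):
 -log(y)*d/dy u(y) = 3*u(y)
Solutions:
 u(y) = C1*exp(-3*li(y))


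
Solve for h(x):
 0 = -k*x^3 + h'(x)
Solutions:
 h(x) = C1 + k*x^4/4


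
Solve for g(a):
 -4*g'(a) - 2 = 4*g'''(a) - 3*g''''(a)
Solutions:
 g(a) = C1 + C2*exp(a*(-2^(1/3)*(9*sqrt(921) + 275)^(1/3) - 8*2^(2/3)/(9*sqrt(921) + 275)^(1/3) + 8)/18)*sin(2^(1/3)*sqrt(3)*a*(-(9*sqrt(921) + 275)^(1/3) + 8*2^(1/3)/(9*sqrt(921) + 275)^(1/3))/18) + C3*exp(a*(-2^(1/3)*(9*sqrt(921) + 275)^(1/3) - 8*2^(2/3)/(9*sqrt(921) + 275)^(1/3) + 8)/18)*cos(2^(1/3)*sqrt(3)*a*(-(9*sqrt(921) + 275)^(1/3) + 8*2^(1/3)/(9*sqrt(921) + 275)^(1/3))/18) + C4*exp(a*(8*2^(2/3)/(9*sqrt(921) + 275)^(1/3) + 4 + 2^(1/3)*(9*sqrt(921) + 275)^(1/3))/9) - a/2


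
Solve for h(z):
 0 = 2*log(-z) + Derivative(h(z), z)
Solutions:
 h(z) = C1 - 2*z*log(-z) + 2*z


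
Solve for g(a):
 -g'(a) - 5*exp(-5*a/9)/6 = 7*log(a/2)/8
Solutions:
 g(a) = C1 - 7*a*log(a)/8 + 7*a*(log(2) + 1)/8 + 3*exp(-5*a/9)/2


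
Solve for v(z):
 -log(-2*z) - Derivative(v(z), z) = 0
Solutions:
 v(z) = C1 - z*log(-z) + z*(1 - log(2))


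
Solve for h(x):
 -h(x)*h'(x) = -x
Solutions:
 h(x) = -sqrt(C1 + x^2)
 h(x) = sqrt(C1 + x^2)


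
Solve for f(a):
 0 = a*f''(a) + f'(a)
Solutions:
 f(a) = C1 + C2*log(a)


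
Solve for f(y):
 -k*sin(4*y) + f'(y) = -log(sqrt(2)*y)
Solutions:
 f(y) = C1 - k*cos(4*y)/4 - y*log(y) - y*log(2)/2 + y


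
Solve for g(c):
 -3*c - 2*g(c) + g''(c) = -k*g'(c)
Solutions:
 g(c) = C1*exp(c*(-k + sqrt(k^2 + 8))/2) + C2*exp(-c*(k + sqrt(k^2 + 8))/2) - 3*c/2 - 3*k/4


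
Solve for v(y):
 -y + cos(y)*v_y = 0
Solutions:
 v(y) = C1 + Integral(y/cos(y), y)


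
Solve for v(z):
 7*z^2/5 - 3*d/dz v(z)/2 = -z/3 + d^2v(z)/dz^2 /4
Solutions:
 v(z) = C1 + C2*exp(-6*z) + 14*z^3/45 - 2*z^2/45 + 2*z/135


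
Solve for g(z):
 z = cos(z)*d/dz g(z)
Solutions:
 g(z) = C1 + Integral(z/cos(z), z)


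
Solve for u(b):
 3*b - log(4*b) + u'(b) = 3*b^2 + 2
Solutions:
 u(b) = C1 + b^3 - 3*b^2/2 + b*log(b) + b + b*log(4)


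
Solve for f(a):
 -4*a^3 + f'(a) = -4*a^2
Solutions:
 f(a) = C1 + a^4 - 4*a^3/3


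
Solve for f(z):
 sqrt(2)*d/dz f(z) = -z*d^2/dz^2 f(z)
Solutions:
 f(z) = C1 + C2*z^(1 - sqrt(2))


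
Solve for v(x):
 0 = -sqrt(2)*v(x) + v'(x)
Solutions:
 v(x) = C1*exp(sqrt(2)*x)


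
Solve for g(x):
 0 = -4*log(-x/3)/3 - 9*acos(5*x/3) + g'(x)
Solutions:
 g(x) = C1 + 4*x*log(-x)/3 + 9*x*acos(5*x/3) - 4*x*log(3)/3 - 4*x/3 - 9*sqrt(9 - 25*x^2)/5


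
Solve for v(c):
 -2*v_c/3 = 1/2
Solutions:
 v(c) = C1 - 3*c/4


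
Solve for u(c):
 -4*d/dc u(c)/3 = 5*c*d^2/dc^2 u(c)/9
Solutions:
 u(c) = C1 + C2/c^(7/5)


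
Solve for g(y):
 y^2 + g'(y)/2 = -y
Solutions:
 g(y) = C1 - 2*y^3/3 - y^2


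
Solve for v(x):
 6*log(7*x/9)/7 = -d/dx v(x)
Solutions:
 v(x) = C1 - 6*x*log(x)/7 - 6*x*log(7)/7 + 6*x/7 + 12*x*log(3)/7


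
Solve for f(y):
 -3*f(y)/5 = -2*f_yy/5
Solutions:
 f(y) = C1*exp(-sqrt(6)*y/2) + C2*exp(sqrt(6)*y/2)


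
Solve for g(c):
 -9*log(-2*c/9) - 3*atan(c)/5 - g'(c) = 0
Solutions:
 g(c) = C1 - 9*c*log(-c) - 3*c*atan(c)/5 - 9*c*log(2) + 9*c + 18*c*log(3) + 3*log(c^2 + 1)/10


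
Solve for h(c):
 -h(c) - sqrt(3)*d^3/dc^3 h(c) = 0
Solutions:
 h(c) = C3*exp(-3^(5/6)*c/3) + (C1*sin(3^(1/3)*c/2) + C2*cos(3^(1/3)*c/2))*exp(3^(5/6)*c/6)


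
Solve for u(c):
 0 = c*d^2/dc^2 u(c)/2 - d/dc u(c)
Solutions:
 u(c) = C1 + C2*c^3


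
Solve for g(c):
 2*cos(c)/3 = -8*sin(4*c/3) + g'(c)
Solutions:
 g(c) = C1 + 2*sin(c)/3 - 6*cos(4*c/3)


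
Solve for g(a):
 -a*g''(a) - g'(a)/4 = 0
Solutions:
 g(a) = C1 + C2*a^(3/4)


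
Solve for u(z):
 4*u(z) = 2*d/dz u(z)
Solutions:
 u(z) = C1*exp(2*z)


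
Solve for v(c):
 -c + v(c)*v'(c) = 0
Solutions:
 v(c) = -sqrt(C1 + c^2)
 v(c) = sqrt(C1 + c^2)


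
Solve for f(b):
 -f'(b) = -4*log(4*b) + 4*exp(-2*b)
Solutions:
 f(b) = C1 + 4*b*log(b) + 4*b*(-1 + 2*log(2)) + 2*exp(-2*b)


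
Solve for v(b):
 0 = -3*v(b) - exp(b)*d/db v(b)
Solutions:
 v(b) = C1*exp(3*exp(-b))


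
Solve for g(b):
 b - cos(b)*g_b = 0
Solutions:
 g(b) = C1 + Integral(b/cos(b), b)


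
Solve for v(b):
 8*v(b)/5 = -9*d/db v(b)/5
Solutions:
 v(b) = C1*exp(-8*b/9)


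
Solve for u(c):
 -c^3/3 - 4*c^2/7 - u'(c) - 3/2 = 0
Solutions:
 u(c) = C1 - c^4/12 - 4*c^3/21 - 3*c/2


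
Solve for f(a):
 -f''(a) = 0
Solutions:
 f(a) = C1 + C2*a


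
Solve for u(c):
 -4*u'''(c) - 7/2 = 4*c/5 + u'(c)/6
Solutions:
 u(c) = C1 + C2*sin(sqrt(6)*c/12) + C3*cos(sqrt(6)*c/12) - 12*c^2/5 - 21*c


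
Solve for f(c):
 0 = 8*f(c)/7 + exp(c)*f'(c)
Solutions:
 f(c) = C1*exp(8*exp(-c)/7)


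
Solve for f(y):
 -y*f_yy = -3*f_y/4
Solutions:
 f(y) = C1 + C2*y^(7/4)


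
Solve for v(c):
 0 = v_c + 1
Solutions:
 v(c) = C1 - c


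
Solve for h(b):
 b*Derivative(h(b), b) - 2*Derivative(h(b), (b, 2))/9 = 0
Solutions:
 h(b) = C1 + C2*erfi(3*b/2)


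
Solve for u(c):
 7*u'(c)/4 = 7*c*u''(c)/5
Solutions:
 u(c) = C1 + C2*c^(9/4)


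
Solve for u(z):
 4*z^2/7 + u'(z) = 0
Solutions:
 u(z) = C1 - 4*z^3/21


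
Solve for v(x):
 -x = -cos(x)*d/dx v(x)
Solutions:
 v(x) = C1 + Integral(x/cos(x), x)


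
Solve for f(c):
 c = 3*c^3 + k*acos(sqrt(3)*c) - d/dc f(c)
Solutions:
 f(c) = C1 + 3*c^4/4 - c^2/2 + k*(c*acos(sqrt(3)*c) - sqrt(3)*sqrt(1 - 3*c^2)/3)


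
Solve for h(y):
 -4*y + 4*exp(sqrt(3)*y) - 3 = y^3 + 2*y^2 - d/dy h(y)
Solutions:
 h(y) = C1 + y^4/4 + 2*y^3/3 + 2*y^2 + 3*y - 4*sqrt(3)*exp(sqrt(3)*y)/3


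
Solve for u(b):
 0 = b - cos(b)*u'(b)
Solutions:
 u(b) = C1 + Integral(b/cos(b), b)


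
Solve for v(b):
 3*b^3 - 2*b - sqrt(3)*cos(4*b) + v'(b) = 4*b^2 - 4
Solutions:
 v(b) = C1 - 3*b^4/4 + 4*b^3/3 + b^2 - 4*b + sqrt(3)*sin(4*b)/4


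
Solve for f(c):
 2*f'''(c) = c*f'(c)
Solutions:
 f(c) = C1 + Integral(C2*airyai(2^(2/3)*c/2) + C3*airybi(2^(2/3)*c/2), c)


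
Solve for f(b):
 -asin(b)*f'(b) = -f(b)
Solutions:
 f(b) = C1*exp(Integral(1/asin(b), b))


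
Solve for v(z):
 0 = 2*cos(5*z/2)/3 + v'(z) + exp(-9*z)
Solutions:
 v(z) = C1 - 4*sin(5*z/2)/15 + exp(-9*z)/9


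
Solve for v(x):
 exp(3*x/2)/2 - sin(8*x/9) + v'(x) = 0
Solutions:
 v(x) = C1 - exp(3*x/2)/3 - 9*cos(8*x/9)/8


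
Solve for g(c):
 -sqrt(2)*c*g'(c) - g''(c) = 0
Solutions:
 g(c) = C1 + C2*erf(2^(3/4)*c/2)


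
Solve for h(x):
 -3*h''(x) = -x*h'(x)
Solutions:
 h(x) = C1 + C2*erfi(sqrt(6)*x/6)


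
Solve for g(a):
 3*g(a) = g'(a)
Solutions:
 g(a) = C1*exp(3*a)


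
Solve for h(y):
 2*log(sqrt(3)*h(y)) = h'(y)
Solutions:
 -Integral(1/(2*log(_y) + log(3)), (_y, h(y))) = C1 - y


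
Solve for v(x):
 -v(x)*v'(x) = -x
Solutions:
 v(x) = -sqrt(C1 + x^2)
 v(x) = sqrt(C1 + x^2)


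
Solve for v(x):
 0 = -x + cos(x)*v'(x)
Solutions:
 v(x) = C1 + Integral(x/cos(x), x)


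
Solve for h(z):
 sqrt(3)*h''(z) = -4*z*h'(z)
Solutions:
 h(z) = C1 + C2*erf(sqrt(2)*3^(3/4)*z/3)


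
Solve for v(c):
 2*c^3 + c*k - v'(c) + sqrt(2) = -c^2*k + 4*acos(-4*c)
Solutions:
 v(c) = C1 + c^4/2 + c^3*k/3 + c^2*k/2 - 4*c*acos(-4*c) + sqrt(2)*c - sqrt(1 - 16*c^2)


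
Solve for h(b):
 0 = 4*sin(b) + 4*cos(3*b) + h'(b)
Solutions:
 h(b) = C1 - 4*sin(3*b)/3 + 4*cos(b)


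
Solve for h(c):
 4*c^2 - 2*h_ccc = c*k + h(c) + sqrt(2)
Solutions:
 h(c) = C3*exp(-2^(2/3)*c/2) + 4*c^2 - c*k + (C1*sin(2^(2/3)*sqrt(3)*c/4) + C2*cos(2^(2/3)*sqrt(3)*c/4))*exp(2^(2/3)*c/4) - sqrt(2)


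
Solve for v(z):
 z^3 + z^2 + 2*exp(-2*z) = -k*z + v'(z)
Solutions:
 v(z) = C1 + k*z^2/2 + z^4/4 + z^3/3 - exp(-2*z)


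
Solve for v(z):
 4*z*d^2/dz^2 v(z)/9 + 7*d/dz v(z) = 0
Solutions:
 v(z) = C1 + C2/z^(59/4)


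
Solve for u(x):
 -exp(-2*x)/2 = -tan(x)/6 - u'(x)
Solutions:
 u(x) = C1 - log(tan(x)^2 + 1)/12 - exp(-2*x)/4


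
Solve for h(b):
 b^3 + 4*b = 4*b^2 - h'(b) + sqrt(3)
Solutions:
 h(b) = C1 - b^4/4 + 4*b^3/3 - 2*b^2 + sqrt(3)*b


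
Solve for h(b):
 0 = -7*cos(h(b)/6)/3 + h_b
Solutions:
 -7*b/3 - 3*log(sin(h(b)/6) - 1) + 3*log(sin(h(b)/6) + 1) = C1


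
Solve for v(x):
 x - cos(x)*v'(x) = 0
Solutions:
 v(x) = C1 + Integral(x/cos(x), x)


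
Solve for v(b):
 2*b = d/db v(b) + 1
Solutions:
 v(b) = C1 + b^2 - b


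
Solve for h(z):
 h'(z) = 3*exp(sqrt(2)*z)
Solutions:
 h(z) = C1 + 3*sqrt(2)*exp(sqrt(2)*z)/2


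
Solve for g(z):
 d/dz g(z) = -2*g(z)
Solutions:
 g(z) = C1*exp(-2*z)


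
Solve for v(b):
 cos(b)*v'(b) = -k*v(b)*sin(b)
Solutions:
 v(b) = C1*exp(k*log(cos(b)))


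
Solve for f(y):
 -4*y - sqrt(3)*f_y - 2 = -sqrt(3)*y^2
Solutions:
 f(y) = C1 + y^3/3 - 2*sqrt(3)*y^2/3 - 2*sqrt(3)*y/3


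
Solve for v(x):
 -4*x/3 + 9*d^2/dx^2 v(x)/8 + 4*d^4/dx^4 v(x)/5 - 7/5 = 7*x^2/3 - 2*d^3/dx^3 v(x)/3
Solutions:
 v(x) = C1 + C2*x + 14*x^4/81 - 464*x^3/2187 - 46796*x^2/98415 + (C3*sin(sqrt(710)*x/24) + C4*cos(sqrt(710)*x/24))*exp(-5*x/12)


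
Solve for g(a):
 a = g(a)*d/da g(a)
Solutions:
 g(a) = -sqrt(C1 + a^2)
 g(a) = sqrt(C1 + a^2)


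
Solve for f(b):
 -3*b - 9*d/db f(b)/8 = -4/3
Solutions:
 f(b) = C1 - 4*b^2/3 + 32*b/27


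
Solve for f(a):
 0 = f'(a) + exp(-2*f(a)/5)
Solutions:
 f(a) = 5*log(-sqrt(C1 - a)) - 5*log(5) + 5*log(10)/2
 f(a) = 5*log(C1 - a)/2 - 5*log(5) + 5*log(10)/2


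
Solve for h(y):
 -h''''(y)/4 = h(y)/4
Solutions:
 h(y) = (C1*sin(sqrt(2)*y/2) + C2*cos(sqrt(2)*y/2))*exp(-sqrt(2)*y/2) + (C3*sin(sqrt(2)*y/2) + C4*cos(sqrt(2)*y/2))*exp(sqrt(2)*y/2)


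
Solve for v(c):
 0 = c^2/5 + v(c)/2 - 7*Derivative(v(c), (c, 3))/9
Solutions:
 v(c) = C3*exp(42^(2/3)*c/14) - 2*c^2/5 + (C1*sin(3*14^(2/3)*3^(1/6)*c/28) + C2*cos(3*14^(2/3)*3^(1/6)*c/28))*exp(-42^(2/3)*c/28)


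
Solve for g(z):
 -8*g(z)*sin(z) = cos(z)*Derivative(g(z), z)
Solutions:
 g(z) = C1*cos(z)^8


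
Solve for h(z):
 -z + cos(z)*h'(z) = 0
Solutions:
 h(z) = C1 + Integral(z/cos(z), z)


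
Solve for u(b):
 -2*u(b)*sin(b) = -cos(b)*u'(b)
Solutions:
 u(b) = C1/cos(b)^2


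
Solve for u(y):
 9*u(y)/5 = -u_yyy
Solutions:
 u(y) = C3*exp(-15^(2/3)*y/5) + (C1*sin(3*3^(1/6)*5^(2/3)*y/10) + C2*cos(3*3^(1/6)*5^(2/3)*y/10))*exp(15^(2/3)*y/10)


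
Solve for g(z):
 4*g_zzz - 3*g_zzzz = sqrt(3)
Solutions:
 g(z) = C1 + C2*z + C3*z^2 + C4*exp(4*z/3) + sqrt(3)*z^3/24


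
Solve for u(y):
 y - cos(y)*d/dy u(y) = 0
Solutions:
 u(y) = C1 + Integral(y/cos(y), y)


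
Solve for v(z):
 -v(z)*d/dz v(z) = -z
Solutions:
 v(z) = -sqrt(C1 + z^2)
 v(z) = sqrt(C1 + z^2)


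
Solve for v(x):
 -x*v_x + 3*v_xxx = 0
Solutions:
 v(x) = C1 + Integral(C2*airyai(3^(2/3)*x/3) + C3*airybi(3^(2/3)*x/3), x)


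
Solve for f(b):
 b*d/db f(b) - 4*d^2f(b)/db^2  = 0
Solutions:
 f(b) = C1 + C2*erfi(sqrt(2)*b/4)


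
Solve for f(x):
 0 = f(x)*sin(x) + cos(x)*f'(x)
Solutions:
 f(x) = C1*cos(x)


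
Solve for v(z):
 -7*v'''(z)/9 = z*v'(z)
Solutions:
 v(z) = C1 + Integral(C2*airyai(-21^(2/3)*z/7) + C3*airybi(-21^(2/3)*z/7), z)


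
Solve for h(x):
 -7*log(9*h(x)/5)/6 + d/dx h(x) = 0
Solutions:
 -6*Integral(1/(log(_y) - log(5) + 2*log(3)), (_y, h(x)))/7 = C1 - x


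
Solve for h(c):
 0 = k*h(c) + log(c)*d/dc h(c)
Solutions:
 h(c) = C1*exp(-k*li(c))


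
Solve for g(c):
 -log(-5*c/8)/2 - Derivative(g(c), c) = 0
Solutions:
 g(c) = C1 - c*log(-c)/2 + c*(-log(5) + 1 + 3*log(2))/2


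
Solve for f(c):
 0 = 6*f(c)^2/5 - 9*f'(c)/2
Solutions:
 f(c) = -15/(C1 + 4*c)


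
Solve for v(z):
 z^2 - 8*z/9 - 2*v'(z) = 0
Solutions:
 v(z) = C1 + z^3/6 - 2*z^2/9


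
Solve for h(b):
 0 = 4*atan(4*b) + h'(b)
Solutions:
 h(b) = C1 - 4*b*atan(4*b) + log(16*b^2 + 1)/2


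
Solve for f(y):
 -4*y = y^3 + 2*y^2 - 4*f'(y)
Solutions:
 f(y) = C1 + y^4/16 + y^3/6 + y^2/2


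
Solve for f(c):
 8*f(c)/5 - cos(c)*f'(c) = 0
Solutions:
 f(c) = C1*(sin(c) + 1)^(4/5)/(sin(c) - 1)^(4/5)


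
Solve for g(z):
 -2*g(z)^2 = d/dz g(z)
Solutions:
 g(z) = 1/(C1 + 2*z)


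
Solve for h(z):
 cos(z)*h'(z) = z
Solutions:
 h(z) = C1 + Integral(z/cos(z), z)


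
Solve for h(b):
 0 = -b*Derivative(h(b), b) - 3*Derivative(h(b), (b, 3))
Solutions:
 h(b) = C1 + Integral(C2*airyai(-3^(2/3)*b/3) + C3*airybi(-3^(2/3)*b/3), b)


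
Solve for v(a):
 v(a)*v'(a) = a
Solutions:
 v(a) = -sqrt(C1 + a^2)
 v(a) = sqrt(C1 + a^2)


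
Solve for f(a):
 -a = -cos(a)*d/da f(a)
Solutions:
 f(a) = C1 + Integral(a/cos(a), a)


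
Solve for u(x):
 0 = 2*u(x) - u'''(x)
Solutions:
 u(x) = C3*exp(2^(1/3)*x) + (C1*sin(2^(1/3)*sqrt(3)*x/2) + C2*cos(2^(1/3)*sqrt(3)*x/2))*exp(-2^(1/3)*x/2)


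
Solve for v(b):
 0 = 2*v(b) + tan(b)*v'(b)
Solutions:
 v(b) = C1/sin(b)^2


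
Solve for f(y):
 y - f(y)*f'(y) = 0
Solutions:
 f(y) = -sqrt(C1 + y^2)
 f(y) = sqrt(C1 + y^2)


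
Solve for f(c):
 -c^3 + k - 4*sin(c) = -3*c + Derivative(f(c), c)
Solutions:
 f(c) = C1 - c^4/4 + 3*c^2/2 + c*k + 4*cos(c)


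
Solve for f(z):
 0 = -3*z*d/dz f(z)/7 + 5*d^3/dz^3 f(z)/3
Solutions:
 f(z) = C1 + Integral(C2*airyai(105^(2/3)*z/35) + C3*airybi(105^(2/3)*z/35), z)


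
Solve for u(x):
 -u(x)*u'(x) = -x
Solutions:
 u(x) = -sqrt(C1 + x^2)
 u(x) = sqrt(C1 + x^2)


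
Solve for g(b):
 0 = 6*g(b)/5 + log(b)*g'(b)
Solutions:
 g(b) = C1*exp(-6*li(b)/5)


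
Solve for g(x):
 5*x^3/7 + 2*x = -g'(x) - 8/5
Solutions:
 g(x) = C1 - 5*x^4/28 - x^2 - 8*x/5


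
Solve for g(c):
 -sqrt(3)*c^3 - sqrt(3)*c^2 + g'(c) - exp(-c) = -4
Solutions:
 g(c) = C1 + sqrt(3)*c^4/4 + sqrt(3)*c^3/3 - 4*c - exp(-c)


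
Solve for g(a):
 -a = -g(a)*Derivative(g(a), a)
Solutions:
 g(a) = -sqrt(C1 + a^2)
 g(a) = sqrt(C1 + a^2)


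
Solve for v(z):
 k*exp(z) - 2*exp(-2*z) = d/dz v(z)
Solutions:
 v(z) = C1 + k*exp(z) + exp(-2*z)


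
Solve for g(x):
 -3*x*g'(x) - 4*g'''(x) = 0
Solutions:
 g(x) = C1 + Integral(C2*airyai(-6^(1/3)*x/2) + C3*airybi(-6^(1/3)*x/2), x)


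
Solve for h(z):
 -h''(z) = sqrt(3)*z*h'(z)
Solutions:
 h(z) = C1 + C2*erf(sqrt(2)*3^(1/4)*z/2)


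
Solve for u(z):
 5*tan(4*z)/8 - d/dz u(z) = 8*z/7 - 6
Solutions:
 u(z) = C1 - 4*z^2/7 + 6*z - 5*log(cos(4*z))/32


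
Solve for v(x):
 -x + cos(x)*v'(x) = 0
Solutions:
 v(x) = C1 + Integral(x/cos(x), x)


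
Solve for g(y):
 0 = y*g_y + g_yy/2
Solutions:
 g(y) = C1 + C2*erf(y)


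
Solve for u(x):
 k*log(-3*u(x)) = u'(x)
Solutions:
 Integral(1/(log(-_y) + log(3)), (_y, u(x))) = C1 + k*x
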